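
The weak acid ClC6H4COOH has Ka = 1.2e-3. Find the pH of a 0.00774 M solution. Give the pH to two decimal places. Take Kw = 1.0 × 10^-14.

pH = 2.60

ClC6H4COOH ⇌ ClC6H4COO- + H+
Ka = x²/(0.00774 − x) = 1.2 × 10^-3
Here C₀/Ka ≈ 6.45, so the small-x approximation fails. Use the quadratic:
x = [−0.0012 + √(0.0012² + 3.72e-05)]/2 = 2.51 × 10^-3 M
pH = −log[H+] = −log(2.51 × 10^-3) = 2.60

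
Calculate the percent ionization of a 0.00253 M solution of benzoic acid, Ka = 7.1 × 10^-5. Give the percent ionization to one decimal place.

15.4%

C6H5COOH ⇌ C6H5COO- + H+; let x = [H+] at equilibrium.
Ka = x²/(C₀ − x); solving the quadratic gives x = 3.90 × 10^-4 M.
% ionization = x/C₀ × 100% = 3.90 × 10^-4/0.00253 × 100% = 15.4%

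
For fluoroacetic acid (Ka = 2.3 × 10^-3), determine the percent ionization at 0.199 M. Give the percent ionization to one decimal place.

10.2%

FCH2COOH ⇌ FCH2COO- + H+; let x = [H+] at equilibrium.
Solve x² + 0.0023x − 0.000458 = 0 → x = 2.03 × 10^-2 M
Fraction ionized = 2.03 × 10^-2 / 0.199 = 0.1020 → 10.2%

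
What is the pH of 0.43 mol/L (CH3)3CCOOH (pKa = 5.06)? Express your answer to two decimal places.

pH = 2.71

(CH3)3CCOOH ⇌ (CH3)3CCOO- + H+
Ka = 10^(−5.06) = 8.71 × 10^-6
Ka = [H+]²/(0.43 − [H+]) = 8.71 × 10^-6
Neglecting [H+] in the denominator: [H+] = √(8.71 × 10^-6 × 0.43) = 1.94 × 10^-3 M
pH = −log(1.94 × 10^-3) = 2.71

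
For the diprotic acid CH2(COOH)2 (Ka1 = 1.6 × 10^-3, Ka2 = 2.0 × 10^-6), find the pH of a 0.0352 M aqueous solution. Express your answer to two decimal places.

Since Ka1 ≫ Ka2, the first ionization dominates [H+].
Ka1 = x²/(0.0352 − x) = 1.6 × 10^-3
Solving the quadratic: x = (−Ka1 + √(Ka1² + 4·Ka1·C₀))/2 = 6.75 × 10^-3 M
pH = −log(6.75 × 10^-3) = 2.17

pH = 2.17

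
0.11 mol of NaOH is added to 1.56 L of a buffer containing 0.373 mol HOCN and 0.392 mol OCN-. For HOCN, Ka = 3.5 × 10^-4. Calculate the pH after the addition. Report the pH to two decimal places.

OH- converts HOCN to OCN-: HOCN → 0.263 mol, OCN- → 0.502 mol.
pKa = −log(3.5 × 10^-4) = 3.456
pH = pKa + log([A⁻]/[HA]) = 3.456 + log(0.502/0.263) = 3.456 +0.281

pH = 3.74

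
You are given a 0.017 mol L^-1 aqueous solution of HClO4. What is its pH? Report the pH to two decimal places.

pH = 1.77

HClO4 is a strong acid and dissociates completely, so [H+] = 0.017 M.
pH = -log(0.017) = 1.77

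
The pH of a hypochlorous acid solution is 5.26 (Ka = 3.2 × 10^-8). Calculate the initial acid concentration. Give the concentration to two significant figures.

[H+] = 10^(-5.26) = 5.50 × 10^-6 M = x
Ka = x²/(C₀ − x) ⇒ C₀ = x + x²/Ka
C₀ = 5.50 × 10^-6 + (5.50 × 10^-6)²/(3.2 × 10^-8) = 9.51 × 10^-4 M

C₀ = 9.5 × 10^-4 M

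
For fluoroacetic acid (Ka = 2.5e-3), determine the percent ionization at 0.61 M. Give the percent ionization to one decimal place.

6.2%

FCH2COOH ⇌ FCH2COO- + H+; let x = [H+] at equilibrium.
Solve x² + 0.0025x − 0.00153 = 0 → x = 3.78 × 10^-2 M
% ionization = x/C₀ × 100% = 3.78 × 10^-2/0.61 × 100% = 6.2%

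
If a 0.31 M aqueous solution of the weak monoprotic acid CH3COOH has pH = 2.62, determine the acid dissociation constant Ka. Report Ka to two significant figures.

[H+] = 10^(-2.62) = 2.40 × 10^-3 M
At equilibrium [HA] = 0.31 − 2.40 × 10^-3 = 3.08 × 10^-1 M
Ka = [H+][A-]/[HA] = (2.40 × 10^-3)² / 3.08 × 10^-1 = 1.9 × 10^-5

Ka = 1.9 × 10^-5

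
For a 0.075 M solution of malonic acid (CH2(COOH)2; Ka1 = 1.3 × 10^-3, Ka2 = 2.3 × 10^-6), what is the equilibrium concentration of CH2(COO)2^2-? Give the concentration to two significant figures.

2.3 × 10^-6 M

First ionization gives [H+] ≈ [CH2(COOH)COO-] = 9.25 × 10^-3 M.
Second step: Ka2 = [H+][CH2(COO)2^2-]/[CH2(COOH)COO-] ≈ [CH2(COO)2^2-] (since [H+] ≈ [CH2(COOH)COO-]).
So [CH2(COO)2^2-] ≈ Ka2.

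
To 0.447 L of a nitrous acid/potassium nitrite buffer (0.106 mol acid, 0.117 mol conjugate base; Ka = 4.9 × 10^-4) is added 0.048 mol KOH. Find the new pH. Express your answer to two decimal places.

OH- converts HNO2 to NO2-: HNO2 → 0.058 mol, NO2- → 0.165 mol.
pKa = −log(4.9 × 10^-4) = 3.310
pH = pKa + log(n_NO2-/n_HNO2) = 3.310 + log(0.165/0.058) = 3.310 + (+0.454)

pH = 3.76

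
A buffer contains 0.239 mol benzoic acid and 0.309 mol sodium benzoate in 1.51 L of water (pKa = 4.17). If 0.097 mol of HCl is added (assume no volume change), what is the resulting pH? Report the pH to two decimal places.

pH = 3.97

After neutralization: n(C6H5COOH) = 0.336 mol, n(C6H5COO-) = 0.212 mol.
Henderson–Hasselbalch with mole ratio 0.212/0.336: pH = 4.17 + (-0.200)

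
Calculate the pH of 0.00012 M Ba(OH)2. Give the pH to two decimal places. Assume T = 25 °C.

pH = 10.38

Ba(OH)2 is a strong base (each formula unit releases 2 OH-); [OH-] = 0.00024 M.
pOH = -log(0.00024) = 3.62
pH = 14.00 - 3.62 = 10.38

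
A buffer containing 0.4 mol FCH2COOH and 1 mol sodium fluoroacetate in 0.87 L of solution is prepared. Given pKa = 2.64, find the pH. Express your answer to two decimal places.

pH = 3.04

Henderson–Hasselbalch: pH = pKa + log([FCH2COO-]/[FCH2COOH]) = 2.64 + log(1/0.4)
pH = 2.64 + (+0.398) = 3.04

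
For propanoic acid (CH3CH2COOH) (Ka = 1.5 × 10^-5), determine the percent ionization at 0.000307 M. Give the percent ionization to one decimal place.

CH3CH2COOH ⇌ CH3CH2COO- + H+; let x = [H+] at equilibrium.
Solve x² + 1.5e-05x − 4.6e-09 = 0 → x = 6.08 × 10^-5 M
% ionization = x/C₀ × 100% = 6.08 × 10^-5/0.000307 × 100% = 19.8%

19.8%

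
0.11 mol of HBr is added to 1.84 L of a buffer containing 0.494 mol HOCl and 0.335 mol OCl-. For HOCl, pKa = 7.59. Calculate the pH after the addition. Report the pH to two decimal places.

pH = 7.16

After neutralization: n(HOCl) = 0.604 mol, n(OCl-) = 0.225 mol.
pH = pKa + log(n_OCl-/n_HOCl) = 7.59 + log(0.225/0.604) = 7.59 + (-0.429)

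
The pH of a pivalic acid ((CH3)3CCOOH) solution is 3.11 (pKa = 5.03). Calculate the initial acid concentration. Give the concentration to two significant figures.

C₀ = 6.5 × 10^-2 M

[H+] = 10^(-3.11) = 7.76 × 10^-4 M = x
Ka = 10^(−5.03) = 9.33 × 10^-6
Ka = x²/(C₀ − x) ⇒ C₀ = x + x²/Ka
C₀ = 7.76 × 10^-4 + (7.76 × 10^-4)²/(9.33 × 10^-6) = 6.53 × 10^-2 M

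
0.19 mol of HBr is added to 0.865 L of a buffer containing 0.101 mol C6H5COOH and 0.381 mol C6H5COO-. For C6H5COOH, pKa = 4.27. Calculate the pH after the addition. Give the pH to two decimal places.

After neutralization: n(C6H5COOH) = 0.291 mol, n(C6H5COO-) = 0.191 mol.
pH = pKa + log([A⁻]/[HA]) = 4.27 + log(0.191/0.291) = 4.27 -0.183

pH = 4.09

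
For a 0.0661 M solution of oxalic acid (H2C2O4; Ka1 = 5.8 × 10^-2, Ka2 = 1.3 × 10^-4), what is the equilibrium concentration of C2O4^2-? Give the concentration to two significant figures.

1.3 × 10^-4 M

First ionization gives [H+] ≈ [HC2O4-] = 3.94 × 10^-2 M.
Second step: Ka2 = [H+][C2O4^2-]/[HC2O4-] ≈ [C2O4^2-] (since [H+] ≈ [HC2O4-]).
So [C2O4^2-] ≈ Ka2.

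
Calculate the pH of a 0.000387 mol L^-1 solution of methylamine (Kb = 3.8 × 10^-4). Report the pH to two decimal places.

pH = 10.38

CH3NH2 + H2O ⇌ CH3NH3+ + OH-
Let x = [OH-] at equilibrium. Kb = x²/(0.000387 − x).
x is not negligible relative to C₀; solve x² + 0.00038·x − 1.47e-07 = 0.
x = (−Kb + √(Kb² + 4·Kb·C₀))/2 = 2.38 × 10^-4 M
pOH = −log(2.38 × 10^-4) = 3.62; pH = 14.00 − 3.62 = 10.38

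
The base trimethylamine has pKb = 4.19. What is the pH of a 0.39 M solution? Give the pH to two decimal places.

pH = 11.70

(CH3)3N + H2O ⇌ (CH3)3NH+ + OH-
Kb = 10^(−4.19) = 6.46 × 10^-5
Kb = [OH-]²/(0.39 − [OH-]) = 6.46 × 10^-5
Since Kb ≪ C₀, [OH-] ≈ √(Kb·C₀) = 5.02 × 10^-3 M.
pOH = 2.30, so pH = 14.00 − pOH = 11.70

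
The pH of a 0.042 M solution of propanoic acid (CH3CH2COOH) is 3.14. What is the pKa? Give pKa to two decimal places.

[H+] = 10^(-3.14) = 7.24 × 10^-4 M
At equilibrium [HA] = 0.042 − 7.24 × 10^-4 = 4.13 × 10^-2 M
Ka = [H+][A-]/[HA] = (7.24 × 10^-4)² / 4.13 × 10^-2 = 1.27 × 10^-5
pKa = -log(1.27 × 10^-5) = 4.90

pKa = 4.90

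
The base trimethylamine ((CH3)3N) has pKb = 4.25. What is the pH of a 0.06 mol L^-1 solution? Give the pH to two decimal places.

(CH3)3N + H2O ⇌ (CH3)3NH+ + OH-
Kb = 10^(−4.25) = 5.62 × 10^-5
From the ICE table, Kb = x²/(0.06 − x) = 5.62 × 10^-5.
Since Kb ≪ C₀, x ≈ √(Kb·C₀) = 1.84 × 10^-3 M.
pOH = −log(1.84 × 10^-3) = 2.74; pH = 14.00 − 2.74 = 11.26

pH = 11.26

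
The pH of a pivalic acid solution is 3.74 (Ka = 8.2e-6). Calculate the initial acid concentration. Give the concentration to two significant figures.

[H+] = 10^(-3.74) = 1.82 × 10^-4 M = x
Ka = x²/(C₀ − x) ⇒ C₀ = x + x²/Ka
C₀ = 1.82 × 10^-4 + (1.82 × 10^-4)²/(8.2 × 10^-6) = 4.22 × 10^-3 M

C₀ = 4.2 × 10^-3 M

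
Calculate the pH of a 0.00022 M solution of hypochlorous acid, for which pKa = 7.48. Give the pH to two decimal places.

pH = 5.57

HOCl ⇌ OCl- + H+
Ka = 10^(−7.48) = 3.31 × 10^-8
From the ICE table, Ka = [H+]²/(0.00022 − [H+]) = 3.31 × 10^-8.
Neglecting [H+] in the denominator: [H+] = √(3.31 × 10^-8 × 0.00022) = 2.70 × 10^-6 M
Check: 1.2% ionized — well under 5%, approximation valid.
pH = −log[H+] = −log(2.70 × 10^-6) = 5.57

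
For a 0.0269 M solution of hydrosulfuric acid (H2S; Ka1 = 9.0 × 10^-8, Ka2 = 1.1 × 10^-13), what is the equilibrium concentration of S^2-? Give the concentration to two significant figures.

First ionization gives [H+] ≈ [HS-] = 4.92 × 10^-5 M.
Second step: Ka2 = [H+][S^2-]/[HS-] ≈ [S^2-] (since [H+] ≈ [HS-]).
So [S^2-] ≈ Ka2.

1.1 × 10^-13 M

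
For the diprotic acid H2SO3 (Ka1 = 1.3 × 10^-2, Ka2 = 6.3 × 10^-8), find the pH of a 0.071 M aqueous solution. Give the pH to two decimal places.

Since Ka1 ≫ Ka2, the first ionization dominates [H+].
Ka1 = x²/(0.071 − x) = 1.3 × 10^-2
Solving the quadratic: x = (−Ka1 + √(Ka1² + 4·Ka1·C₀))/2 = 2.46 × 10^-2 M
pH = −log(2.46 × 10^-2) = 1.61

pH = 1.61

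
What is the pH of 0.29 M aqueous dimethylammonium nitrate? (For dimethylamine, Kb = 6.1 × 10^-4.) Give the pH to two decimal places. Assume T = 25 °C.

(CH3)2NH2+ is the conjugate acid of the weak base (CH3)2NH.
Ka = Kw/Kb = 1.0×10^-14 / 6.1 × 10^-4 = 1.64 × 10^-11
Let x = [H+] at equilibrium. Ka = x²/(0.29 − x).
Assume x ≪ 0.29: x ≈ √(1.64 × 10^-11 × 0.29) = 2.18 × 10^-6 M
pH = −log(2.18 × 10^-6) = 5.66

pH = 5.66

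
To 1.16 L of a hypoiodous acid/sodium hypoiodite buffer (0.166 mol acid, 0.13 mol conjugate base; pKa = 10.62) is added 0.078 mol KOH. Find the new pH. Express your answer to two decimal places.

OH- converts HOI to OI-: HOI → 0.088 mol, OI- → 0.208 mol.
Henderson–Hasselbalch with mole ratio 0.208/0.088: pH = 10.62 + (+0.374)

pH = 10.99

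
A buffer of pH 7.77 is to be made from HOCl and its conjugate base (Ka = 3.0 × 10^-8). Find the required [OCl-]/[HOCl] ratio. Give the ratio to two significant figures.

pKa = -log(3.0 × 10^-8) = 7.523
pH = pKa + log(r) ⇒ log(r) = 7.77 − 7.523 = +0.247
r = [OCl-]/[HOCl] = 10^(+0.247) = 1.77

ratio = 1.8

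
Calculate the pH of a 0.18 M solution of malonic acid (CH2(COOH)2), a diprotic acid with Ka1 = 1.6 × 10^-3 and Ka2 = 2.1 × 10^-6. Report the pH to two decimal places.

Ka1 ≫ Ka2, so treat the first dissociation as the only significant source of H+.
Ka1 = x²/(0.18 − x) = 1.6 × 10^-3
Solving the quadratic: x = (−Ka1 + √(Ka1² + 4·Ka1·C₀))/2 = 1.62 × 10^-2 M
pH = −log(1.62 × 10^-2) = 1.79

pH = 1.79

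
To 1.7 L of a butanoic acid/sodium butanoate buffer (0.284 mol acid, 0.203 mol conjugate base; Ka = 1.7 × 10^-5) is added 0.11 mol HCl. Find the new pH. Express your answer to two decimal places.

After neutralization: n(CH3(CH2)2COOH) = 0.394 mol, n(CH3(CH2)2COO-) = 0.093 mol.
pKa = −log(1.7 × 10^-5) = 4.770
Henderson–Hasselbalch with mole ratio 0.093/0.394: pH = 4.770 + (-0.627)

pH = 4.14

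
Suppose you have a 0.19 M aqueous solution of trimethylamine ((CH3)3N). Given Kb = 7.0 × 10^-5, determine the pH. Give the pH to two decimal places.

(CH3)3N + H2O ⇌ (CH3)3NH+ + OH-
Let x = [OH-] at equilibrium. Kb = x²/(0.19 − x).
Since Kb ≪ C₀, x ≈ √(Kb·C₀) = 3.65 × 10^-3 M.
pOH = −log(3.65 × 10^-3) = 2.44; pH = 14.00 − 2.44 = 11.56

pH = 11.56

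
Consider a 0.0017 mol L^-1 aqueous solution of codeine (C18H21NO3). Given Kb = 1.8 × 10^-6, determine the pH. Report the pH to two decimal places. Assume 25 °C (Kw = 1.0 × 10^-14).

C18H21NO3 + H2O ⇌ C18H22NO3+ + OH-
From the ICE table, Kb = [OH-]²/(0.0017 − [OH-]) = 1.8 × 10^-6.
Neglecting [OH-] in the denominator: [OH-] = √(1.8 × 10^-6 × 0.0017) = 5.53 × 10^-5 M
Check: 3.3% ionized — well under 5%, approximation valid.
pOH = 4.26, so pH = 14.00 − pOH = 9.74

pH = 9.74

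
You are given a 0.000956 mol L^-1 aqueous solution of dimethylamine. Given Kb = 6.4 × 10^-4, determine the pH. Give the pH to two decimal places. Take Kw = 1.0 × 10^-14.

pH = 10.72

(CH3)2NH + H2O ⇌ (CH3)2NH2+ + OH-
From the ICE table, Kb = x²/(0.000956 − x) = 6.4 × 10^-4.
x is not negligible relative to C₀; solve x² + 0.00064·x − 6.12e-07 = 0.
x = (−Kb + √(Kb² + 4·Kb·C₀))/2 = 5.25 × 10^-4 M
pOH = 3.28, so pH = 14.00 − pOH = 10.72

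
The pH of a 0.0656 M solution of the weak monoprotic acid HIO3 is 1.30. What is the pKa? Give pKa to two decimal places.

[H+] = 10^(-1.30) = 5.01 × 10^-2 M
At equilibrium [HA] = 0.0656 − 5.01 × 10^-2 = 1.55 × 10^-2 M
Ka = [H+][A-]/[HA] = (5.01 × 10^-2)² / 1.55 × 10^-2 = 1.62 × 10^-1
pKa = -log(1.62 × 10^-1) = 0.79

pKa = 0.79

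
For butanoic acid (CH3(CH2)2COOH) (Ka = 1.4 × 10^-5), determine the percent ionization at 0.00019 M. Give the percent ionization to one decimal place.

CH3(CH2)2COOH ⇌ CH3(CH2)2COO- + H+; let x = [H+] at equilibrium.
Solve x² + 1.4e-05x − 2.66e-09 = 0 → x = 4.50 × 10^-5 M
Fraction ionized = 4.50 × 10^-5 / 0.00019 = 0.2368 → 23.7%

23.7%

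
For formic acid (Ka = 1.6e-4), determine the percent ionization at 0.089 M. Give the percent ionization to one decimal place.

HCOOH ⇌ HCOO- + H+; let x = [H+] at equilibrium.
x ≈ √(Ka·C₀) = √(1.6 × 10^-4 × 0.089) = 3.77 × 10^-3 M
% ionization = x/C₀ × 100% = 3.77 × 10^-3/0.089 × 100% = 4.2%

4.2%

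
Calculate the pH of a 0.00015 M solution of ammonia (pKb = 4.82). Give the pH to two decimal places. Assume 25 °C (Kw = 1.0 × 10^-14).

pH = 9.61

NH3 + H2O ⇌ NH4+ + OH-
Kb = 10^(−4.82) = 1.51 × 10^-5
Kb = x²/(0.00015 − x) = 1.51 × 10^-5
Here C₀/Kb ≈ 9.93, so the small-x approximation fails. Use the quadratic:
x = [−1.51e-05 + √(1.51e-05² + 9.06e-09)]/2 = 4.06 × 10^-5 M
pOH = 4.39, so pH = 14.00 − pOH = 9.61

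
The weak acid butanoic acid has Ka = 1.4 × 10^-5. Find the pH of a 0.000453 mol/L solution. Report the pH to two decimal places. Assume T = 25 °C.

pH = 4.14

CH3(CH2)2COOH ⇌ CH3(CH2)2COO- + H+
From the ICE table, Ka = [H+]²/(0.000453 − [H+]) = 1.4 × 10^-5.
The 5% rule fails; solving [H+]² + Ka·[H+] − Ka·C₀ = 0 exactly:
[H+] = [−1.4e-05 + √(1.4e-05² + 2.54e-08)]/2 = 7.29 × 10^-5 M
pH = −log(7.29 × 10^-5) = 4.14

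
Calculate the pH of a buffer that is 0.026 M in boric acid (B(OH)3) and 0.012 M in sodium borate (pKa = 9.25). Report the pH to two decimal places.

Henderson–Hasselbalch: pH = pKa + log([B(OH)4-]/[B(OH)3]) = 9.25 + log(0.012/0.026)
pH = 9.25 + (-0.336) = 8.91

pH = 8.91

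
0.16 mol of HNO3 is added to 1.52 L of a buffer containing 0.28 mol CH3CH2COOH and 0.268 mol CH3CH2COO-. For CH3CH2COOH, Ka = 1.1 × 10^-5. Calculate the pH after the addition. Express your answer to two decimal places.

Added H+ converts CH3CH2COO- to CH3CH2COOH: CH3CH2COOH → 0.44 mol, CH3CH2COO- → 0.108 mol.
pKa = −log(1.1 × 10^-5) = 4.959
pH = pKa + log([A⁻]/[HA]) = 4.959 + log(0.108/0.44) = 4.959 -0.610

pH = 4.35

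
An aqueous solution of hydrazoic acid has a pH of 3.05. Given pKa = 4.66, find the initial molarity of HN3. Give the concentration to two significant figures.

C₀ = 3.7 × 10^-2 M

[H+] = 10^(-3.05) = 8.91 × 10^-4 M = x
Ka = 10^(−4.66) = 2.19 × 10^-5
Ka = x²/(C₀ − x) ⇒ C₀ = x + x²/Ka
C₀ = 8.91 × 10^-4 + (8.91 × 10^-4)²/(2.19 × 10^-5) = 3.71 × 10^-2 M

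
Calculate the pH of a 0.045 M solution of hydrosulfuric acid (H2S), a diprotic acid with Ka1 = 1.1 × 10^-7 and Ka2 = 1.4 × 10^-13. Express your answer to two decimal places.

pH = 4.15

Ka1 ≫ Ka2, so treat the first dissociation as the only significant source of H+.
Ka1 = x²/(0.045 − x) = 1.1 × 10^-7
x ≈ √(1.1 × 10^-7 × 0.045) = 7.04 × 10^-5 M
pH = −log(7.04 × 10^-5) = 4.15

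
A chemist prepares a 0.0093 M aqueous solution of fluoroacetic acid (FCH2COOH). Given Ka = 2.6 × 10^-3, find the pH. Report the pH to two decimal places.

FCH2COOH ⇌ FCH2COO- + H+
Ka = x²/(0.0093 − x) = 2.6 × 10^-3
Here C₀/Ka ≈ 3.58, so the small-x approximation fails. Use the quadratic:
x = (−Ka + √(Ka² + 4·Ka·C₀))/2 = 3.79 × 10^-3 M
pH = −log[H+] = −log(3.79 × 10^-3) = 2.42

pH = 2.42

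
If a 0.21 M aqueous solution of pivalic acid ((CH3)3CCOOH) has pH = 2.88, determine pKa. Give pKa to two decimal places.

[H+] = 10^(-2.88) = 1.32 × 10^-3 M
At equilibrium [HA] = 0.21 − 1.32 × 10^-3 = 2.09 × 10^-1 M
Ka = [H+][A-]/[HA] = (1.32 × 10^-3)² / 2.09 × 10^-1 = 8.34 × 10^-6
pKa = -log(8.34 × 10^-6) = 5.08

pKa = 5.08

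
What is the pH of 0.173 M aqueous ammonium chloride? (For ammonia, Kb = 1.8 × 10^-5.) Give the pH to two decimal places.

pH = 5.01

NH4+ is the conjugate acid of the weak base NH3.
Ka = Kw/Kb = 1.0×10^-14 / 1.8 × 10^-5 = 5.56 × 10^-10
Let x = [H+] at equilibrium. Ka = x²/(0.173 − x).
Since Ka ≪ C₀, x ≈ √(Ka·C₀) = 9.81 × 10^-6 M.
pH = −log(9.81 × 10^-6) = 5.01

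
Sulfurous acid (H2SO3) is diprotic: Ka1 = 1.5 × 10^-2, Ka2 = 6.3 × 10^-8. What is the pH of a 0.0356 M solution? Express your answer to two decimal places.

pH = 1.77

Since Ka1 ≫ Ka2, the first ionization dominates [H+].
Ka1 = x²/(0.0356 − x) = 1.5 × 10^-2
Solving the quadratic: x = (−Ka1 + √(Ka1² + 4·Ka1·C₀))/2 = 1.68 × 10^-2 M
pH = −log(1.68 × 10^-2) = 1.77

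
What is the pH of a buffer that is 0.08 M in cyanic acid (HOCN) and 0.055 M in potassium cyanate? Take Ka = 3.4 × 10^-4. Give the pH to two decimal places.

pKa = −log(3.4 × 10^-4) = 3.469
pH = pKa + log([A⁻]/[HA]) = 3.469 + log(0.055/0.08)
pH = 3.469 + (-0.163) = 3.31

pH = 3.31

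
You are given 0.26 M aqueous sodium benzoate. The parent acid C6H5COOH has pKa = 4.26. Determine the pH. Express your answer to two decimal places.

pH = 8.84

C6H5COO- is the conjugate base of the weak acid C6H5COOH.
Ka = 10^(−4.26) = 5.50 × 10^-5
Kb = Kw/Ka = 1.0×10^-14 / 5.50 × 10^-5 = 1.82 × 10^-10
Let x = [OH-] at equilibrium. Kb = x²/(0.26 − x).
Assume x ≪ 0.26: x ≈ √(1.82 × 10^-10 × 0.26) = 6.88 × 10^-6 M
pOH = 5.16, so pH = 14.00 − pOH = 8.84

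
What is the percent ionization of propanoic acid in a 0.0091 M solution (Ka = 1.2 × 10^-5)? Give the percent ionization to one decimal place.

3.6%

CH3CH2COOH ⇌ CH3CH2COO- + H+; let x = [H+] at equilibrium.
x ≈ √(Ka·C₀) = √(1.2 × 10^-5 × 0.0091) = 3.30 × 10^-4 M
Fraction ionized = 3.30 × 10^-4 / 0.0091 = 0.0363 → 3.6%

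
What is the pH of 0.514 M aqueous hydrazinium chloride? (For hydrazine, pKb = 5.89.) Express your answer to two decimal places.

N2H5+ is the conjugate acid of the weak base N2H4.
Kb = 10^(−5.89) = 1.29 × 10^-6
Ka = Kw/Kb = 1.0×10^-14 / 1.29 × 10^-6 = 7.75 × 10^-9
Ka = [H+]²/(0.514 − [H+]) = 7.75 × 10^-9
Since Ka ≪ C₀, [H+] ≈ √(Ka·C₀) = 6.31 × 10^-5 M.
pH = −log[H+] = −log(6.31 × 10^-5) = 4.20

pH = 4.20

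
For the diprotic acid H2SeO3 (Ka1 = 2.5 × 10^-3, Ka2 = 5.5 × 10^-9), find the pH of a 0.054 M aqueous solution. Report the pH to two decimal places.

pH = 1.98

Ka1 ≫ Ka2, so treat the first dissociation as the only significant source of H+.
Ka1 = x²/(0.054 − x) = 2.5 × 10^-3
Solving the quadratic: x = (−Ka1 + √(Ka1² + 4·Ka1·C₀))/2 = 1.04 × 10^-2 M
pH = −log(1.04 × 10^-2) = 1.98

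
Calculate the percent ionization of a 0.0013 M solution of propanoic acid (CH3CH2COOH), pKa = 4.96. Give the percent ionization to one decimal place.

8.8%

CH3CH2COOH ⇌ CH3CH2COO- + H+; let x = [H+] at equilibrium.
Ka = 10^(−4.96) = 1.10 × 10^-5
Solve x² + 1.1e-05x − 1.43e-08 = 0 → x = 1.14 × 10^-4 M
% ionization = x/C₀ × 100% = 1.14 × 10^-4/0.0013 × 100% = 8.8%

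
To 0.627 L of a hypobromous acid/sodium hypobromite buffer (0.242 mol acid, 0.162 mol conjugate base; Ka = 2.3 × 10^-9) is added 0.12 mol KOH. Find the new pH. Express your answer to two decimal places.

After neutralization: n(HOBr) = 0.122 mol, n(OBr-) = 0.282 mol.
pKa = −log(2.3 × 10^-9) = 8.638
pH = pKa + log([A⁻]/[HA]) = 8.638 + log(0.282/0.122) = 8.638 +0.364

pH = 9.00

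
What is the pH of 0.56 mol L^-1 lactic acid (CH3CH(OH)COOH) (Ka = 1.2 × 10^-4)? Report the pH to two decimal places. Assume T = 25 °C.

CH3CH(OH)COOH ⇌ CH3CH(OH)COO- + H+
Ka = [H+]²/(0.56 − [H+]) = 1.2 × 10^-4
Neglecting [H+] in the denominator: [H+] = √(1.2 × 10^-4 × 0.56) = 8.20 × 10^-3 M
([H+]/C₀ = 1.5% < 5%, so the approximation holds.)
pH = −log[H+] = −log(8.20 × 10^-3) = 2.09

pH = 2.09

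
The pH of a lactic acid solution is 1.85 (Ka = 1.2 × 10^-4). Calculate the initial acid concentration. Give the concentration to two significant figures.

[H+] = 10^(-1.85) = 1.41 × 10^-2 M = x
Ka = x²/(C₀ − x) ⇒ C₀ = x + x²/Ka
C₀ = 1.41 × 10^-2 + (1.41 × 10^-2)²/(1.2 × 10^-4) = 1.67 M

C₀ = 1.7 M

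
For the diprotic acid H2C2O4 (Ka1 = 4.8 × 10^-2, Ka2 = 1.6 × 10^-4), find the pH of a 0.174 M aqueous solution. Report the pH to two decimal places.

Since Ka1 ≫ Ka2, the first ionization dominates [H+].
Ka1 = x²/(0.174 − x) = 4.8 × 10^-2
Solving the quadratic: x = (−Ka1 + √(Ka1² + 4·Ka1·C₀))/2 = 7.05 × 10^-2 M
pH = −log(7.05 × 10^-2) = 1.15

pH = 1.15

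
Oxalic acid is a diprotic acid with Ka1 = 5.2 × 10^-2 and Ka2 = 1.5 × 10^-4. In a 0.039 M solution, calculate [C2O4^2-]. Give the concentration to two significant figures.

1.5 × 10^-4 M

First ionization gives [H+] ≈ [HC2O4-] = 2.60 × 10^-2 M.
Second step: Ka2 = [H+][C2O4^2-]/[HC2O4-] ≈ [C2O4^2-] (since [H+] ≈ [HC2O4-]).
So [C2O4^2-] ≈ Ka2.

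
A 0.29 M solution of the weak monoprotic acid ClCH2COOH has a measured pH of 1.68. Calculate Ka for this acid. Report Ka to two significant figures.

[H+] = 10^(-1.68) = 2.09 × 10^-2 M
At equilibrium [HA] = 0.29 − 2.09 × 10^-2 = 2.69 × 10^-1 M
Ka = [H+][A-]/[HA] = (2.09 × 10^-2)² / 2.69 × 10^-1 = 1.6 × 10^-3

Ka = 1.6 × 10^-3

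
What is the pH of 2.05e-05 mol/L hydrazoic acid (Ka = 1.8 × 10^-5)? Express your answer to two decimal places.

HN3 ⇌ N3- + H+
From the ICE table, Ka = [H+]²/(2.05e-05 − [H+]) = 1.8 × 10^-5.
Here C₀/Ka ≈ 1.14, so the small-[H+] approximation fails. Use the quadratic:
[H+] = (−Ka + √(Ka² + 4·Ka·C₀))/2 = 1.22 × 10^-5 M
pH = −log(1.22 × 10^-5) = 4.91

pH = 4.91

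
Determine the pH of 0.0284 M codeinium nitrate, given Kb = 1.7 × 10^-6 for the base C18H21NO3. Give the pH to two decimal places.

C18H22NO3+ is the conjugate acid of the weak base C18H21NO3.
Ka = Kw/Kb = 1.0×10^-14 / 1.7 × 10^-6 = 5.88 × 10^-9
From the ICE table, Ka = x²/(0.0284 − x) = 5.88 × 10^-9.
Assume x ≪ 0.0284: x ≈ √(5.88 × 10^-9 × 0.0284) = 1.29 × 10^-5 M
(x/C₀ = 0.046% < 5%, so the approximation holds.)
pH = −log[H+] = −log(1.29 × 10^-5) = 4.89

pH = 4.89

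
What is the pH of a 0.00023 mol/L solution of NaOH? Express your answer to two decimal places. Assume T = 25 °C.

NaOH is a strong base; [OH-] = 0.00023 M.
pOH = -log(0.00023) = 3.64
pH = 14.00 - 3.64 = 10.36

pH = 10.36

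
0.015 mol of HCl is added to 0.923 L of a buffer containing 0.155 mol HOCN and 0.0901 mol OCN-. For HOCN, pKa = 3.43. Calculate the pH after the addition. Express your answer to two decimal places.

Added H+ converts OCN- to HOCN: HOCN → 0.17 mol, OCN- → 0.0751 mol.
pH = pKa + log(n_OCN-/n_HOCN) = 3.43 + log(0.0751/0.17) = 3.43 + (-0.355)

pH = 3.08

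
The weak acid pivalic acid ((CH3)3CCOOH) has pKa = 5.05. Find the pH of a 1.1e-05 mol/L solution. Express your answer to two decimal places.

(CH3)3CCOOH ⇌ (CH3)3CCOO- + H+
Ka = 10^(−5.05) = 8.91 × 10^-6
Let x = [H+] at equilibrium. Ka = x²/(1.1e-05 − x).
x is not negligible relative to C₀; solve x² + 8.91e-06·x − 9.8e-11 = 0.
x = [−8.91e-06 + √(8.91e-06² + 3.92e-10)]/2 = 6.40 × 10^-6 M
pH = −log[H+] = −log(6.40 × 10^-6) = 5.19

pH = 5.19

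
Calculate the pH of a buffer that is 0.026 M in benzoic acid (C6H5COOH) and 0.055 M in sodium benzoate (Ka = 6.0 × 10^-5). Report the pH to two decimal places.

pH = 4.55

pKa = −log(6.0 × 10^-5) = 4.222
Using pH = pKa + log([base]/[acid]) with [base]/[acid] = 0.055/0.026:
pH = 4.222 + (+0.325) = 4.55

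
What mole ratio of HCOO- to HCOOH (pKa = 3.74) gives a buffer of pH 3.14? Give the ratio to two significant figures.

pH = pKa + log(r) ⇒ log(r) = 3.14 − 3.74 = -0.60
r = [HCOO-]/[HCOOH] = 10^(-0.60) = 0.251

ratio = 0.25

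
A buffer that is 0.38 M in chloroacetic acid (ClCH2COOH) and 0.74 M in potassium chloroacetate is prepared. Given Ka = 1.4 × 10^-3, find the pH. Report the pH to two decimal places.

pKa = −log(1.4 × 10^-3) = 2.854
Using pH = pKa + log([base]/[acid]) with [base]/[acid] = 0.74/0.38:
pH = 2.854 + (+0.289) = 3.14

pH = 3.14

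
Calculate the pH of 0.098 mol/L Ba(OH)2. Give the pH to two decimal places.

pH = 13.29

Ba(OH)2 is a strong base (each formula unit releases 2 OH-); [OH-] = 0.196 M.
pOH = -log(0.196) = 0.71
pH = 14.00 - 0.71 = 13.29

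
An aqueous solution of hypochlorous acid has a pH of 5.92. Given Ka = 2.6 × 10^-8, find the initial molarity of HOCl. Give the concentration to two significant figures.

[H+] = 10^(-5.92) = 1.20 × 10^-6 M = x
Ka = x²/(C₀ − x) ⇒ C₀ = x + x²/Ka
C₀ = 1.20 × 10^-6 + (1.20 × 10^-6)²/(2.6 × 10^-8) = 5.66 × 10^-5 M

C₀ = 5.7 × 10^-5 M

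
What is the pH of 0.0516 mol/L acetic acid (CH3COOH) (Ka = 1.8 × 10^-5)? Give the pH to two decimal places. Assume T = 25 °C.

CH3COOH ⇌ CH3COO- + H+
Ka = [H+]²/(0.0516 − [H+]) = 1.8 × 10^-5
Neglecting [H+] in the denominator: [H+] = √(1.8 × 10^-5 × 0.0516) = 9.64 × 10^-4 M
pH = −log(9.64 × 10^-4) = 3.02

pH = 3.02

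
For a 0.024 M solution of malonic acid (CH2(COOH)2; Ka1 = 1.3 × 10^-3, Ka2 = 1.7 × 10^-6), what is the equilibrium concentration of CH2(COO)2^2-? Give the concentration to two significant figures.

1.7 × 10^-6 M

First ionization gives [H+] ≈ [CH2(COOH)COO-] = 4.97 × 10^-3 M.
Second step: Ka2 = [H+][CH2(COO)2^2-]/[CH2(COOH)COO-] ≈ [CH2(COO)2^2-] (since [H+] ≈ [CH2(COOH)COO-]).
So [CH2(COO)2^2-] ≈ Ka2.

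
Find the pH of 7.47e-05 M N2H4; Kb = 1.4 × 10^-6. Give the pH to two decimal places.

pH = 8.98

N2H4 + H2O ⇌ N2H5+ + OH-
From the ICE table, Kb = [OH-]²/(7.47e-05 − [OH-]) = 1.4 × 10^-6.
[OH-] is not negligible relative to C₀; solve [OH-]² + 1.4e-06·[OH-] − 1.05e-10 = 0.
[OH-] = (−Kb + √(Kb² + 4·Kb·C₀))/2 = 9.55 × 10^-6 M
pOH = 5.02, so pH = 14.00 − pOH = 8.98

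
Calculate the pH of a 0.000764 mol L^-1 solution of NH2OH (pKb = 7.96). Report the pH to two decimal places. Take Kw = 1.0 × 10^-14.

pH = 8.46

NH2OH + H2O ⇌ NH3OH+ + OH-
Kb = 10^(−7.96) = 1.10 × 10^-8
From the ICE table, Kb = [OH-]²/(0.000764 − [OH-]) = 1.10 × 10^-8.
Since Kb ≪ C₀, [OH-] ≈ √(Kb·C₀) = 2.90 × 10^-6 M.
Check: 0.38% ionized — well under 5%, approximation valid.
pOH = 5.54, so pH = 14.00 − pOH = 8.46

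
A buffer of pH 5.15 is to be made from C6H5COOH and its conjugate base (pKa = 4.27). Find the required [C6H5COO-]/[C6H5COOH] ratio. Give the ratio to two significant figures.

ratio = 7.6

pH = pKa + log(r) ⇒ log(r) = 5.15 − 4.27 = +0.88
r = [C6H5COO-]/[C6H5COOH] = 10^(+0.88) = 7.59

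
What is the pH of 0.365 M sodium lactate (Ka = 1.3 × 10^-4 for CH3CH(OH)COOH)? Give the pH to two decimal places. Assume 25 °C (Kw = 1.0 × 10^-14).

pH = 8.72

CH3CH(OH)COO- is the conjugate base of the weak acid CH3CH(OH)COOH.
Kb = Kw/Ka = 1.0×10^-14 / 1.3 × 10^-4 = 7.69 × 10^-11
Kb = [OH-]²/(0.365 − [OH-]) = 7.69 × 10^-11
Neglecting [OH-] in the denominator: [OH-] = √(7.69 × 10^-11 × 0.365) = 5.30 × 10^-6 M
pOH = −log(5.30 × 10^-6) = 5.28; pH = 14.00 − 5.28 = 8.72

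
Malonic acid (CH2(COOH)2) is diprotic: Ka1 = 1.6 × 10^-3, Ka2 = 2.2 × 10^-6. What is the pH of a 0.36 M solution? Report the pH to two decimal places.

Since Ka1 ≫ Ka2, the first ionization dominates [H+].
Ka1 = x²/(0.36 − x) = 1.6 × 10^-3
Solving the quadratic: x = (−Ka1 + √(Ka1² + 4·Ka1·C₀))/2 = 2.32 × 10^-2 M
pH = −log(2.32 × 10^-2) = 1.63

pH = 1.63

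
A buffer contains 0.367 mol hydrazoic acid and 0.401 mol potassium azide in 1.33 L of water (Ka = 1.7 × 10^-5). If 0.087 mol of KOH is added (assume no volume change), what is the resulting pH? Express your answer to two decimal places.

pH = 5.01

OH- converts HN3 to N3-: HN3 → 0.28 mol, N3- → 0.488 mol.
pKa = −log(1.7 × 10^-5) = 4.770
pH = pKa + log([A⁻]/[HA]) = 4.770 + log(0.488/0.28) = 4.770 +0.241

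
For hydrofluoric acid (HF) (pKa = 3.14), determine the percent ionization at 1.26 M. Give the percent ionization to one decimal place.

2.4%

HF ⇌ F- + H+; let x = [H+] at equilibrium.
Ka = 10^(−3.14) = 7.24 × 10^-4
x ≈ √(Ka·C₀) = √(7.24 × 10^-4 × 1.26) = 3.02 × 10^-2 M
% ionization = x/C₀ × 100% = 3.02 × 10^-2/1.26 × 100% = 2.4%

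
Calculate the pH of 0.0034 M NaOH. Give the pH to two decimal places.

pH = 11.53

NaOH is a strong base; [OH-] = 0.0034 M.
pOH = -log(0.0034) = 2.47
pH = 14.00 - 2.47 = 11.53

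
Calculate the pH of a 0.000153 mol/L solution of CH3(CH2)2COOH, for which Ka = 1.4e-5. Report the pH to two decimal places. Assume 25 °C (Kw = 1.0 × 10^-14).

pH = 4.40

CH3(CH2)2COOH ⇌ CH3(CH2)2COO- + H+
Let x = [H+] at equilibrium. Ka = x²/(0.000153 − x).
x is not negligible relative to C₀; solve x² + 1.4e-05·x − 2.14e-09 = 0.
x = [−1.4e-05 + √(1.4e-05² + 8.57e-09)]/2 = 3.98 × 10^-5 M
pH = −log(3.98 × 10^-5) = 4.40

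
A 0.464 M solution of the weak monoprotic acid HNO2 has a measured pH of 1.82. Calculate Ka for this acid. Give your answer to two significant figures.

[H+] = 10^(-1.82) = 1.51 × 10^-2 M
At equilibrium [HA] = 0.464 − 1.51 × 10^-2 = 4.49 × 10^-1 M
Ka = [H+][A-]/[HA] = (1.51 × 10^-2)² / 4.49 × 10^-1 = 5.1 × 10^-4

Ka = 5.1 × 10^-4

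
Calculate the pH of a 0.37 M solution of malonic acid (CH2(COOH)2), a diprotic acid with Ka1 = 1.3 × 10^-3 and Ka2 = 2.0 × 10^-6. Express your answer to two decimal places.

pH = 1.67

Ka1 ≫ Ka2, so treat the first dissociation as the only significant source of H+.
Ka1 = x²/(0.37 − x) = 1.3 × 10^-3
Solving the quadratic: x = (−Ka1 + √(Ka1² + 4·Ka1·C₀))/2 = 2.13 × 10^-2 M
pH = −log(2.13 × 10^-2) = 1.67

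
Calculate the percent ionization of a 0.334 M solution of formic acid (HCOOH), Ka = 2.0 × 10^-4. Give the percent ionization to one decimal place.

HCOOH ⇌ HCOO- + H+; let x = [H+] at equilibrium.
x ≈ √(Ka·C₀) = √(2.0 × 10^-4 × 0.334) = 8.17 × 10^-3 M
% ionization = x/C₀ × 100% = 8.17 × 10^-3/0.334 × 100% = 2.4%

2.4%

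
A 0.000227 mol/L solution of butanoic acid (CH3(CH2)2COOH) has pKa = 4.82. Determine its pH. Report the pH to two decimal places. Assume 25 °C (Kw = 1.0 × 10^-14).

CH3(CH2)2COOH ⇌ CH3(CH2)2COO- + H+
Ka = 10^(−4.82) = 1.51 × 10^-5
From the ICE table, Ka = [H+]²/(0.000227 − [H+]) = 1.51 × 10^-5.
[H+] is not negligible relative to C₀; solve [H+]² + 1.51e-05·[H+] − 3.43e-09 = 0.
[H+] = (−Ka + √(Ka² + 4·Ka·C₀))/2 = 5.15 × 10^-5 M
pH = −log[H+] = −log(5.15 × 10^-5) = 4.29

pH = 4.29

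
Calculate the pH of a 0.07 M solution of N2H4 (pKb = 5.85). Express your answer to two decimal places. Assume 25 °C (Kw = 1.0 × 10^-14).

N2H4 + H2O ⇌ N2H5+ + OH-
Kb = 10^(−5.85) = 1.41 × 10^-6
Kb = [OH-]²/(0.07 − [OH-]) = 1.41 × 10^-6
Since Kb ≪ C₀, [OH-] ≈ √(Kb·C₀) = 3.14 × 10^-4 M.
pOH = 3.50, so pH = 14.00 − pOH = 10.50

pH = 10.50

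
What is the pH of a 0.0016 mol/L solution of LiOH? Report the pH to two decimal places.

pH = 11.20

LiOH is a strong base; [OH-] = 0.0016 M.
pOH = -log(0.0016) = 2.80
pH = 14.00 - 2.80 = 11.20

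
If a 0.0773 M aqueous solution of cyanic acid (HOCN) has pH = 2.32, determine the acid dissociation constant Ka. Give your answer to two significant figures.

[H+] = 10^(-2.32) = 4.79 × 10^-3 M
At equilibrium [HA] = 0.0773 − 4.79 × 10^-3 = 7.25 × 10^-2 M
Ka = [H+][A-]/[HA] = (4.79 × 10^-3)² / 7.25 × 10^-2 = 3.2 × 10^-4

Ka = 3.2 × 10^-4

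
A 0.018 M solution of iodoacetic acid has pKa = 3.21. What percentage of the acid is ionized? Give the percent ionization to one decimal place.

16.9%

ICH2COOH ⇌ ICH2COO- + H+; let x = [H+] at equilibrium.
Ka = 10^(−3.21) = 6.17 × 10^-4
Solve x² + 0.000617x − 1.11e-05 = 0 → x = 3.04 × 10^-3 M
% ionization = x/C₀ × 100% = 3.04 × 10^-3/0.018 × 100% = 16.9%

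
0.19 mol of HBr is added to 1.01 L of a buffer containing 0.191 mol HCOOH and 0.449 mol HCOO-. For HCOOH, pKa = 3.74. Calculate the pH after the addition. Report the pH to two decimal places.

pH = 3.57

Added H+ converts HCOO- to HCOOH: HCOOH → 0.381 mol, HCOO- → 0.259 mol.
pH = pKa + log([A⁻]/[HA]) = 3.74 + log(0.259/0.381) = 3.74 -0.168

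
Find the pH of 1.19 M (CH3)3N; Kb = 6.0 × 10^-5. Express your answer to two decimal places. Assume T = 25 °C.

(CH3)3N + H2O ⇌ (CH3)3NH+ + OH-
From the ICE table, Kb = [OH-]²/(1.19 − [OH-]) = 6.0 × 10^-5.
Assume [OH-] ≪ 1.19: [OH-] ≈ √(6.0 × 10^-5 × 1.19) = 8.45 × 10^-3 M
pOH = −log(8.45 × 10^-3) = 2.07; pH = 14.00 − 2.07 = 11.93

pH = 11.93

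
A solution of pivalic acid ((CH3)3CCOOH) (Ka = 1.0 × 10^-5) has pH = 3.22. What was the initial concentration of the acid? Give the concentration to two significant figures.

[H+] = 10^(-3.22) = 6.03 × 10^-4 M = x
Ka = x²/(C₀ − x) ⇒ C₀ = x + x²/Ka
C₀ = 6.03 × 10^-4 + (6.03 × 10^-4)²/(1.0 × 10^-5) = 3.70 × 10^-2 M

C₀ = 3.7 × 10^-2 M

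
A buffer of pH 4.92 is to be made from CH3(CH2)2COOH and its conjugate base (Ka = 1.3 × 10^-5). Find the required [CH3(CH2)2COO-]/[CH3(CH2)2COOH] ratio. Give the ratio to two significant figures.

pKa = -log(1.3 × 10^-5) = 4.886
pH = pKa + log(r) ⇒ log(r) = 4.92 − 4.886 = +0.034
r = [CH3(CH2)2COO-]/[CH3(CH2)2COOH] = 10^(+0.034) = 1.08

ratio = 1.1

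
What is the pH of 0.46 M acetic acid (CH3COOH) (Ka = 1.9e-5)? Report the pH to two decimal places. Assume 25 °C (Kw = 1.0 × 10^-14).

pH = 2.53

CH3COOH ⇌ CH3COO- + H+
From the ICE table, Ka = [H+]²/(0.46 − [H+]) = 1.9 × 10^-5.
Since Ka ≪ C₀, [H+] ≈ √(Ka·C₀) = 2.96 × 10^-3 M.
pH = −log(2.96 × 10^-3) = 2.53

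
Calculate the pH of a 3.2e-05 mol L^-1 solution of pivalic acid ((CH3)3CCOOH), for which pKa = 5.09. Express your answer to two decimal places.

pH = 4.90

(CH3)3CCOOH ⇌ (CH3)3CCOO- + H+
Ka = 10^(−5.09) = 8.13 × 10^-6
From the ICE table, Ka = [H+]²/(3.2e-05 − [H+]) = 8.13 × 10^-6.
The 5% rule fails; solving [H+]² + Ka·[H+] − Ka·C₀ = 0 exactly:
[H+] = [−8.13e-06 + √(8.13e-06² + 1.04e-09)]/2 = 1.26 × 10^-5 M
pH = −log[H+] = −log(1.26 × 10^-5) = 4.90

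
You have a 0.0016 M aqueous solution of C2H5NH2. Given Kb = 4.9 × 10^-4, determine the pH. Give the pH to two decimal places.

C2H5NH2 + H2O ⇌ C2H5NH3+ + OH-
Kb = [OH-]²/(0.0016 − [OH-]) = 4.9 × 10^-4
The 5% rule fails; solving [OH-]² + Kb·[OH-] − Kb·C₀ = 0 exactly:
[OH-] = [−0.00049 + √(0.00049² + 3.14e-06)]/2 = 6.74 × 10^-4 M
pOH = 3.17, so pH = 14.00 − pOH = 10.83

pH = 10.83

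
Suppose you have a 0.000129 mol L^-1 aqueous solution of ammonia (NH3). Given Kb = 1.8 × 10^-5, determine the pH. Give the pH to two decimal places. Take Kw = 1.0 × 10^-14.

pH = 9.60

NH3 + H2O ⇌ NH4+ + OH-
Kb = x²/(0.000129 − x) = 1.8 × 10^-5
x is not negligible relative to C₀; solve x² + 1.8e-05·x − 2.32e-09 = 0.
x = [−1.8e-05 + √(1.8e-05² + 9.29e-09)]/2 = 4.00 × 10^-5 M
pOH = −log(4.00 × 10^-5) = 4.40; pH = 14.00 − 4.40 = 9.60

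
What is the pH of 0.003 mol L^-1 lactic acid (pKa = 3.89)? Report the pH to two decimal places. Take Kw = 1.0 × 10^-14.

pH = 3.25

CH3CH(OH)COOH ⇌ CH3CH(OH)COO- + H+
Ka = 10^(−3.89) = 1.29 × 10^-4
From the ICE table, Ka = x²/(0.003 − x) = 1.29 × 10^-4.
Here C₀/Ka ≈ 23.3, so the small-x approximation fails. Use the quadratic:
x = [−0.000129 + √(0.000129² + 1.55e-06)]/2 = 5.61 × 10^-4 M
pH = −log[H+] = −log(5.61 × 10^-4) = 3.25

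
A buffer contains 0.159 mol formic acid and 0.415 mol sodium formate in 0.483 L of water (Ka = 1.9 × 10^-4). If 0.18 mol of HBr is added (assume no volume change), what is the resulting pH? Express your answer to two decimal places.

Added H+ converts HCOO- to HCOOH: HCOOH → 0.339 mol, HCOO- → 0.235 mol.
pKa = −log(1.9 × 10^-4) = 3.721
Henderson–Hasselbalch with mole ratio 0.235/0.339: pH = 3.721 + (-0.159)

pH = 3.56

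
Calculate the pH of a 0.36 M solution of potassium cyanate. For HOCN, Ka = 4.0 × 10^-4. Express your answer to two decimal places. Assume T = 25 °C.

OCN- is the conjugate base of the weak acid HOCN.
Kb = Kw/Ka = 1.0×10^-14 / 4.0 × 10^-4 = 2.50 × 10^-11
Let x = [OH-] at equilibrium. Kb = x²/(0.36 − x).
Neglecting x in the denominator: x = √(2.50 × 10^-11 × 0.36) = 3.00 × 10^-6 M
pOH = 5.52, so pH = 14.00 − pOH = 8.48

pH = 8.48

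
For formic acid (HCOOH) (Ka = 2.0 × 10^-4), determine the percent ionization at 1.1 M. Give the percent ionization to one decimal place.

1.3%

HCOOH ⇌ HCOO- + H+; let x = [H+] at equilibrium.
x ≈ √(Ka·C₀) = √(2.0 × 10^-4 × 1.1) = 1.48 × 10^-2 M
Fraction ionized = 1.48 × 10^-2 / 1.1 = 0.0135 → 1.3%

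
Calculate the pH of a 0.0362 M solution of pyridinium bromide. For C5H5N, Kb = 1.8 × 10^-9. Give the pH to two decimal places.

pH = 3.35

C5H5NH+ is the conjugate acid of the weak base C5H5N.
Ka = Kw/Kb = 1.0×10^-14 / 1.8 × 10^-9 = 5.56 × 10^-6
From the ICE table, Ka = x²/(0.0362 − x) = 5.56 × 10^-6.
Assume x ≪ 0.0362: x ≈ √(5.56 × 10^-6 × 0.0362) = 4.49 × 10^-4 M
Check: 1.2% ionized — well under 5%, approximation valid.
pH = −log[H+] = −log(4.49 × 10^-4) = 3.35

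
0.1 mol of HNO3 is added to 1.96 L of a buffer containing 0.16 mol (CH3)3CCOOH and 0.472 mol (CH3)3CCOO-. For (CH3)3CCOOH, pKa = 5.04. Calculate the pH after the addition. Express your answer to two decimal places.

pH = 5.20

Added H+ converts (CH3)3CCOO- to (CH3)3CCOOH: (CH3)3CCOOH → 0.26 mol, (CH3)3CCOO- → 0.372 mol.
Henderson–Hasselbalch with mole ratio 0.372/0.26: pH = 5.04 + (+0.156)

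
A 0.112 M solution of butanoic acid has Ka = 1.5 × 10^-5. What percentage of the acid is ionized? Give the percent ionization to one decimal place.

1.2%

CH3(CH2)2COOH ⇌ CH3(CH2)2COO- + H+; let x = [H+] at equilibrium.
x ≈ √(Ka·C₀) = √(1.5 × 10^-5 × 0.112) = 1.30 × 10^-3 M
% ionization = x/C₀ × 100% = 1.30 × 10^-3/0.112 × 100% = 1.2%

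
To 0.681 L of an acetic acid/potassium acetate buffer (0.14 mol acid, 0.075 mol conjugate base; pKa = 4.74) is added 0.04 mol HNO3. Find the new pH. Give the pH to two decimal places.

Added H+ converts CH3COO- to CH3COOH: CH3COOH → 0.18 mol, CH3COO- → 0.035 mol.
pH = pKa + log(n_CH3COO-/n_CH3COOH) = 4.74 + log(0.035/0.18) = 4.74 + (-0.711)

pH = 4.03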